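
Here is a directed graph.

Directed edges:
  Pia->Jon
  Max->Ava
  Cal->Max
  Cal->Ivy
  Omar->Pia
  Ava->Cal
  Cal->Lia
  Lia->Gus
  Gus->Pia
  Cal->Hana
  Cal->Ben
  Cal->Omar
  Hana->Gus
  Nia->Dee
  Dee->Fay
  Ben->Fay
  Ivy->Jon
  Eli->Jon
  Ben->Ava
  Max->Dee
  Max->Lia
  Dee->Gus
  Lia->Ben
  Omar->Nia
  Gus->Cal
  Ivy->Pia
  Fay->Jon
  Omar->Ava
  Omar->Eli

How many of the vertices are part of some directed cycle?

10

A vertex is on a directed cycle iff it belongs to a strongly connected component of size ≥ 2 (or has a self-loop).
The vertices on cycles are {Ava, Ben, Cal, Dee, Gus, Lia, Max, Nia, Hana, Omar} — 10 in total.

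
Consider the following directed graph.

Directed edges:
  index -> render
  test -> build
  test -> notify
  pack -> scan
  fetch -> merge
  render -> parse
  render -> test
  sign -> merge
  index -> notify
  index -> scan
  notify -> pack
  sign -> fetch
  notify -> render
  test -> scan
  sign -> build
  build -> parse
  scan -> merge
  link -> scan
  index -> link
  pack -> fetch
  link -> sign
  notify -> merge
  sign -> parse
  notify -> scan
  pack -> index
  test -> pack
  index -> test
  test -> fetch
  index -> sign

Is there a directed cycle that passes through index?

Yes

index is on a cycle iff index can reach itself via ≥1 edge.
index → test → pack → index — yes.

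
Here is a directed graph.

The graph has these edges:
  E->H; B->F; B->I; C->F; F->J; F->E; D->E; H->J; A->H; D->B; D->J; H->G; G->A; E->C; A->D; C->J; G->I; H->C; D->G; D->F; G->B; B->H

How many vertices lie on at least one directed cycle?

A vertex is on a directed cycle iff it belongs to a strongly connected component of size ≥ 2 (or has a self-loop).
The vertices on cycles are {A, B, C, D, E, F, G, H} — 8 in total.

8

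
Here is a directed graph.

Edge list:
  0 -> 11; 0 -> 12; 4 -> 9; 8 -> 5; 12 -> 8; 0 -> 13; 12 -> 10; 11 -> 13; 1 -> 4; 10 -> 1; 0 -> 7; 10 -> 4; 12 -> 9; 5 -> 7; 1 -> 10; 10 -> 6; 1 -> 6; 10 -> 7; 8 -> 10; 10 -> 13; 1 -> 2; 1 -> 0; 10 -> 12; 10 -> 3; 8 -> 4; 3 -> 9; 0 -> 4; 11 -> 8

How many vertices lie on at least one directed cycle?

A vertex is on a directed cycle iff it belongs to a strongly connected component of size ≥ 2 (or has a self-loop).
The vertices on cycles are {0, 1, 8, 10, 11, 12} — 6 in total.

6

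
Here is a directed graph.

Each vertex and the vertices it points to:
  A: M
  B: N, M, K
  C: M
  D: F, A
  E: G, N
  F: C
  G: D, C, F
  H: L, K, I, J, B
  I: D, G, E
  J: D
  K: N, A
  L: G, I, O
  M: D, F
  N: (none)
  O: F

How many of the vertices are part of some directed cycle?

A vertex is on a directed cycle iff it belongs to a strongly connected component of size ≥ 2 (or has a self-loop).
The vertices on cycles are {A, C, D, F, M} — 5 in total.

5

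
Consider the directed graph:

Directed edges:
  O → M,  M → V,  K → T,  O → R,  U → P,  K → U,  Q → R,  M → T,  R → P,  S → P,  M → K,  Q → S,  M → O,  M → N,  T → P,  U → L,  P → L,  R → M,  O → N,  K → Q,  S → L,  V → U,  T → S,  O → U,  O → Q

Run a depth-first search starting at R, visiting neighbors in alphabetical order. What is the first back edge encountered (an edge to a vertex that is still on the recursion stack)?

Q->R

DFS from R (visiting neighbors in alphabetical order); mark gray on enter, black on exit:
R gray
  M gray
    K gray
      Q gray
        Q→R: R is gray → back edge
First back edge: Q → R.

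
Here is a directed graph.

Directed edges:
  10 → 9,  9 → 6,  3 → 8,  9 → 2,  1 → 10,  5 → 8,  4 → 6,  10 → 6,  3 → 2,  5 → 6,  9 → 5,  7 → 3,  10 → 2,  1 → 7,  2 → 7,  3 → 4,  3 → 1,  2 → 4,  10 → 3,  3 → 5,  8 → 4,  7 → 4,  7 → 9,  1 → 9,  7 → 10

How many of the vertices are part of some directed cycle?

A vertex is on a directed cycle iff it belongs to a strongly connected component of size ≥ 2 (or has a self-loop).
The vertices on cycles are {1, 2, 3, 7, 9, 10} — 6 in total.

6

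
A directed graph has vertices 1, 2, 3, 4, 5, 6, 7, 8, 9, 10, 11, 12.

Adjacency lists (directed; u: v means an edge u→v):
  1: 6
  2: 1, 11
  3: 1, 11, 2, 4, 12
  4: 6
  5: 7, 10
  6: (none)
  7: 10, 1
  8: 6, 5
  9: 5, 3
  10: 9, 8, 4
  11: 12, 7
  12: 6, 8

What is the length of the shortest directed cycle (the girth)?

3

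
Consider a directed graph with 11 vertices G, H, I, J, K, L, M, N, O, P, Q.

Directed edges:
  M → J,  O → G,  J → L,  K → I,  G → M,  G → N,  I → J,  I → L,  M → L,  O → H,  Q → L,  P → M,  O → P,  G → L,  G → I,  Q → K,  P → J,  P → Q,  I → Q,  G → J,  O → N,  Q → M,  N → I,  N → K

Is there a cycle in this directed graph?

Yes

DFS with white/gray/black marking, starting from M:
M gray
  J gray
    L gray
    L black
  J black
  M→L: L black — skip
M black
G gray
  I gray
    I→L: L black — skip
    Q gray
      Q→M: M black — skip
      Q→L: L black — skip
      K gray
        K→I: I is gray → back edge
Back edge found, so a cycle exists: I → Q → K → I.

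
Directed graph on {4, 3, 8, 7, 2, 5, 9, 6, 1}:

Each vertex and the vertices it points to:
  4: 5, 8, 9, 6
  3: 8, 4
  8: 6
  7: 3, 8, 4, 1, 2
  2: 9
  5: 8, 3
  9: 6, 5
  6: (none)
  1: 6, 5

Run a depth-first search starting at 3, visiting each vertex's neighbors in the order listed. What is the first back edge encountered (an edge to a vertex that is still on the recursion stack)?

DFS from 3 (visiting each vertex's neighbors in the order listed); mark gray on enter, black on exit:
3 gray
  8 gray
    6 gray
    6 black
  8 black
  4 gray
    5 gray
      5→8: 8 black — skip
      5→3: 3 is gray → back edge
First back edge: 5 → 3.

5→3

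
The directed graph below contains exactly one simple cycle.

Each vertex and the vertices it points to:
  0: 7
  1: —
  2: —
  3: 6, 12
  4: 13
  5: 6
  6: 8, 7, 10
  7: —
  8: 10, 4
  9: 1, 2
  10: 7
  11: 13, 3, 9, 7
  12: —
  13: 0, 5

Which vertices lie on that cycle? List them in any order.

4, 5, 6, 8, 13

DFS with gray/black marking from 13:
13 gray
  0 gray
    7 gray
    7 black
  0 black
  5 gray
    6 gray
      8 gray
        10 gray
          10→7: 7 black — skip
        10 black
        4 gray
          4→13: 13 is gray → back edge
Back edge closes the cycle 13 → 5 → 6 → 8 → 4 → 13; its vertices are {4, 5, 6, 8, 13}.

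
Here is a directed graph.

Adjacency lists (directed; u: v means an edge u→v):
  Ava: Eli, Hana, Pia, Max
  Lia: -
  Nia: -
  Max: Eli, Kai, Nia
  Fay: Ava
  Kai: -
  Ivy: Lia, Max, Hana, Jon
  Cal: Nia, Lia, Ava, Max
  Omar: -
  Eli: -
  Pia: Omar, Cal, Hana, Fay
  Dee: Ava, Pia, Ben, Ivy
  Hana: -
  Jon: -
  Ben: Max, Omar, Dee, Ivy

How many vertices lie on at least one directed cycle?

6

A vertex is on a directed cycle iff it belongs to a strongly connected component of size ≥ 2 (or has a self-loop).
The vertices on cycles are {Ava, Ben, Cal, Dee, Fay, Pia} — 6 in total.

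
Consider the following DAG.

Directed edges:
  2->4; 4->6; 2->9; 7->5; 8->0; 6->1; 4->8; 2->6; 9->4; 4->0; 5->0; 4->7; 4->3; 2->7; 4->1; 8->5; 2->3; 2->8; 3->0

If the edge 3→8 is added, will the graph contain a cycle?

Adding 3→8 creates a cycle iff 8 can already reach 3.
Explore from 8: no path reaches 3. The graph stays acyclic.

No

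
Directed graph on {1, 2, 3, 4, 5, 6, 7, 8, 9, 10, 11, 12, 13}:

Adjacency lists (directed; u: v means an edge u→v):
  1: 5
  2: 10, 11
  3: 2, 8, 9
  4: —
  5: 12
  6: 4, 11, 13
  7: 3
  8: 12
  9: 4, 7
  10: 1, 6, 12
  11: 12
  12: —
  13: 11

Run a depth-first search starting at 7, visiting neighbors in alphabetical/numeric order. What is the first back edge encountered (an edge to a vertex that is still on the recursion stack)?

DFS from 7 (visiting neighbors in alphabetical/numeric order); mark gray on enter, black on exit:
7 gray
  3 gray
    2 gray
      10 gray
        1 gray
          5 gray
            12 gray
            12 black
          5 black
        1 black
        6 gray
          4 gray
          4 black
          11 gray
            11→12: 12 black — skip
          11 black
          13 gray
            13→11: 11 black — skip
          13 black
        6 black
        10→12: 12 black — skip
      10 black
      2→11: 11 black — skip
    2 black
    8 gray
      8→12: 12 black — skip
    8 black
    9 gray
      9→4: 4 black — skip
      9→7: 7 is gray → back edge
First back edge: 9 → 7.

9->7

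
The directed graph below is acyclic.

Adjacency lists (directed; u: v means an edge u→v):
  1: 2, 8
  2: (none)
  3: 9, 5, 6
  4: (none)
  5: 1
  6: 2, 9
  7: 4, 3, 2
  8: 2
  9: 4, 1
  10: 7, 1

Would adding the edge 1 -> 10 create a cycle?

Yes

Adding 1→10 creates a cycle iff 10 can already reach 1.
Path from 10: 10 → 1.
So 10 → … → 1 → 10 is a cycle.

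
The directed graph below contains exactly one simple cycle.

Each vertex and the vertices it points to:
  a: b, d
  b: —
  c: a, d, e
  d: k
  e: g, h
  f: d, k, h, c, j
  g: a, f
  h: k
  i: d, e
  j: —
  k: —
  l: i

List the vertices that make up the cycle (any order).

c, e, f, g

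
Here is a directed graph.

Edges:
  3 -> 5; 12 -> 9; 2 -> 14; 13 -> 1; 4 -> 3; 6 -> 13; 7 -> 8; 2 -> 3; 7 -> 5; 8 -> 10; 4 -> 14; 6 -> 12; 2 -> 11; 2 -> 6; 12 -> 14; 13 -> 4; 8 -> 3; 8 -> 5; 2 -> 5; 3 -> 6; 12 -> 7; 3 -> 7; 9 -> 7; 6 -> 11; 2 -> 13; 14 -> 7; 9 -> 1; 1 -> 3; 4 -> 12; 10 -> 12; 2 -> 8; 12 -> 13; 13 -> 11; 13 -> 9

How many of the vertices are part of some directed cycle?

11

A vertex is on a directed cycle iff it belongs to a strongly connected component of size ≥ 2 (or has a self-loop).
The vertices on cycles are {1, 3, 4, 6, 7, 8, 9, 10, 12, 13, 14} — 11 in total.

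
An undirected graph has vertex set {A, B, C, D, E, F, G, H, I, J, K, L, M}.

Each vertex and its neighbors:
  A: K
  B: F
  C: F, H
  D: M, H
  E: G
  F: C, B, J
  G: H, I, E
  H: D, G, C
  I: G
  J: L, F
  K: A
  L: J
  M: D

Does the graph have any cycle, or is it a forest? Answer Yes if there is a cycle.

DFS, tracking each vertex's parent; an edge to a visited non-parent vertex closes a cycle.
Start from K:
visit K (parent –)
  visit A (parent K)
    A–K: parent, skip
visit B (parent –)
  visit F (parent B)
    visit C (parent F)
      C–F: parent, skip
      visit H (parent C)
        visit D (parent H)
          visit M (parent D)
            M–D: parent, skip
          D–H: parent, skip
        visit G (parent H)
          G–H: parent, skip
          visit I (parent G)
            I–G: parent, skip
          visit E (parent G)
            E–G: parent, skip
        H–C: parent, skip
    F–B: parent, skip
    visit J (parent F)
      visit L (parent J)
        L–J: parent, skip
      J–F: parent, skip
No non-parent visited neighbor found — the graph is a forest.

No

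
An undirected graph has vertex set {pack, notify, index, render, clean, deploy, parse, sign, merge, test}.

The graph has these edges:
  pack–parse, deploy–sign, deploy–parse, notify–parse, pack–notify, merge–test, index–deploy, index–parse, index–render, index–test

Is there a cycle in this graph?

DFS, tracking each vertex's parent; an edge to a visited non-parent vertex closes a cycle.
Start from index:
visit index (parent –)
  visit parse (parent index)
    visit pack (parent parse)
      visit notify (parent pack)
        notify–parse: parse visited and ≠ parent → cycle
Cycle: parse – pack – notify – parse.

Yes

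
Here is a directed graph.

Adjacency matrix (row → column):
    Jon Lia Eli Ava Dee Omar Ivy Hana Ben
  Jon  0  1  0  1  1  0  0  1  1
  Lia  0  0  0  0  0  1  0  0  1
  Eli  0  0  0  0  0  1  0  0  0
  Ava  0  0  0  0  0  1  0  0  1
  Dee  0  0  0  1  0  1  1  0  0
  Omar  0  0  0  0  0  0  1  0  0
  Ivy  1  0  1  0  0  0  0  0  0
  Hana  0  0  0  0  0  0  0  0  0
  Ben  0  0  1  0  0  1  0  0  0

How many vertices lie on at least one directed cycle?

8

A vertex is on a directed cycle iff it belongs to a strongly connected component of size ≥ 2 (or has a self-loop).
The vertices on cycles are {Ava, Ben, Dee, Eli, Ivy, Jon, Lia, Omar} — 8 in total.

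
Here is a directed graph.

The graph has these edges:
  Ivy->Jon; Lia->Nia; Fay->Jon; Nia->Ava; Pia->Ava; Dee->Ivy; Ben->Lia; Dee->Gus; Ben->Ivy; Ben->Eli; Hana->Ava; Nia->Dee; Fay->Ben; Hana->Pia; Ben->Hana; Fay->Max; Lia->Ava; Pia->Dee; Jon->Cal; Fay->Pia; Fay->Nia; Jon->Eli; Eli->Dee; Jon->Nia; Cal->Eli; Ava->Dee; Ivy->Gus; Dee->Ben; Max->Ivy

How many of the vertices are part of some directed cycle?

A vertex is on a directed cycle iff it belongs to a strongly connected component of size ≥ 2 (or has a self-loop).
The vertices on cycles are {Ava, Ben, Cal, Dee, Eli, Ivy, Jon, Lia, Nia, Pia, Hana} — 11 in total.

11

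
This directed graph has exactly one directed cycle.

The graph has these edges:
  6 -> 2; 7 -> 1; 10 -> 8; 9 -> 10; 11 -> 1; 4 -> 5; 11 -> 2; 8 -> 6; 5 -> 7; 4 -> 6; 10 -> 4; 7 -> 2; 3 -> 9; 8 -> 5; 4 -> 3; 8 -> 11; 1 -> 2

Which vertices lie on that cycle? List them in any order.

3, 4, 9, 10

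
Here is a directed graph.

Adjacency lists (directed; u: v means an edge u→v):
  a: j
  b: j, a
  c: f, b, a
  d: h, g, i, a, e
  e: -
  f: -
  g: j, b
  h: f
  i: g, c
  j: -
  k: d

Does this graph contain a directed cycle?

DFS with white/gray/black marking, starting from d:
d gray
  h gray
    f gray
    f black
  h black
  g gray
    j gray
    j black
    b gray
      b→j: j black — skip
      a gray
        a→j: j black — skip
      a black
    b black
  g black
  i gray
    i→g: g black — skip
    c gray
      c→f: f black — skip
      c→b: b black — skip
      c→a: a black — skip
    c black
  i black
  d→a: a black — skip
  e gray
  e black
d black
k gray
  k→d: d black — skip
k black
Every edge goes to a white or black vertex — no back edge, so the graph is acyclic.

No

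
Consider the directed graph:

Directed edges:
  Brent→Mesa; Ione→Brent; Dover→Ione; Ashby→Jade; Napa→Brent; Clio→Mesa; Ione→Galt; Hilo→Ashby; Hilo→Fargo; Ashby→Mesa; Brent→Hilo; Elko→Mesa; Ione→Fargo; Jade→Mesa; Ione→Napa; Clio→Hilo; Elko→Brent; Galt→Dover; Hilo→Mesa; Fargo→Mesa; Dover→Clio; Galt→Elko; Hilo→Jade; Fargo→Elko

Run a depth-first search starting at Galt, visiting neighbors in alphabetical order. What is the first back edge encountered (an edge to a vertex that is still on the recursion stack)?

Brent→Hilo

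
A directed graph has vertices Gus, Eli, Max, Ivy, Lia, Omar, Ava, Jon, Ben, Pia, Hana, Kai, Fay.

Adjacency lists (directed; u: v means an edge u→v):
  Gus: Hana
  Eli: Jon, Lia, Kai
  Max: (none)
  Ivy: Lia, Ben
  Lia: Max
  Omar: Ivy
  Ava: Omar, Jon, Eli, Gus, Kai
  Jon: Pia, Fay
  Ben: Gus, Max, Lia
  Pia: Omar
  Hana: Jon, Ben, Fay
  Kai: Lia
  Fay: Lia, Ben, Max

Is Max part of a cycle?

Max lies on a cycle iff there is a path from Max back to itself.
Exploring from Max, it never reaches itself; equivalently, its strongly connected component is a singleton.

No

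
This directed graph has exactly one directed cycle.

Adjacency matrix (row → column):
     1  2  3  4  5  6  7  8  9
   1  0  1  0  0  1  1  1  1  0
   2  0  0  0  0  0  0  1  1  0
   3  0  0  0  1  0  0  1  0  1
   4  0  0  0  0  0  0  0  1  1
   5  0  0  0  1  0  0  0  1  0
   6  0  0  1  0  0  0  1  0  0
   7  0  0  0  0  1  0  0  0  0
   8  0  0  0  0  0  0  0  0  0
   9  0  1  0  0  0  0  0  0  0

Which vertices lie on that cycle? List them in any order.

DFS with gray/black marking from 5:
5 gray
  4 gray
    9 gray
      2 gray
        8 gray
        8 black
        7 gray
          7→5: 5 is gray → back edge
Back edge closes the cycle 5 → 4 → 9 → 2 → 7 → 5; its vertices are {2, 4, 5, 7, 9}.

2, 4, 5, 7, 9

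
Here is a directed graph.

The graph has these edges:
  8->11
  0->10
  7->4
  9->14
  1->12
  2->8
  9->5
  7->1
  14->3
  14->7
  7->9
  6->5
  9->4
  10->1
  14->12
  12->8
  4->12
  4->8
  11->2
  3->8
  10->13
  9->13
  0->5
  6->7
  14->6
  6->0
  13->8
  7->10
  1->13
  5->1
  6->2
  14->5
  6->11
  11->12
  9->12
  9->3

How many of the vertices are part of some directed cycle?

8

A vertex is on a directed cycle iff it belongs to a strongly connected component of size ≥ 2 (or has a self-loop).
The vertices on cycles are {2, 6, 7, 8, 9, 11, 12, 14} — 8 in total.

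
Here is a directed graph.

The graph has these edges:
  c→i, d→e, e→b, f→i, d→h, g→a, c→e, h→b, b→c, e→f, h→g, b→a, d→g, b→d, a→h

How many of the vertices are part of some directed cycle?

7

A vertex is on a directed cycle iff it belongs to a strongly connected component of size ≥ 2 (or has a self-loop).
The vertices on cycles are {a, b, c, d, e, g, h} — 7 in total.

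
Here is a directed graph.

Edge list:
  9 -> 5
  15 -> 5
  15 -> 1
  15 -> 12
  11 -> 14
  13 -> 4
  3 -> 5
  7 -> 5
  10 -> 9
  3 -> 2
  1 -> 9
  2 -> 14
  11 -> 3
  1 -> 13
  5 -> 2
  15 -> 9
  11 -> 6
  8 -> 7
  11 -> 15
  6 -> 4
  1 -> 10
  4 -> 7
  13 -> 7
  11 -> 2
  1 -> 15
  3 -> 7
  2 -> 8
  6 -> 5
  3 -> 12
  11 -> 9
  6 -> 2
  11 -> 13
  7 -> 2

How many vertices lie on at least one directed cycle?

6

A vertex is on a directed cycle iff it belongs to a strongly connected component of size ≥ 2 (or has a self-loop).
The vertices on cycles are {1, 2, 5, 7, 8, 15} — 6 in total.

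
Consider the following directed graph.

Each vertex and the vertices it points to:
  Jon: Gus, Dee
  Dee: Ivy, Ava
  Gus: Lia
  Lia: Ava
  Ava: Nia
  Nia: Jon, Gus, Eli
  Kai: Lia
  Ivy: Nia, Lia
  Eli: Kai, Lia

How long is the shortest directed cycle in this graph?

4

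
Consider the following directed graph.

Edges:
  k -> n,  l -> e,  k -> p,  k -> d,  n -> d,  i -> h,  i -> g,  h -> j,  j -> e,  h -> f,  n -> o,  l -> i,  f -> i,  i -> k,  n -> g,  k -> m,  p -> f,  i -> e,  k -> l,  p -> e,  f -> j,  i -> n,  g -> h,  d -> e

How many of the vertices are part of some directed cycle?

A vertex is on a directed cycle iff it belongs to a strongly connected component of size ≥ 2 (or has a self-loop).
The vertices on cycles are {f, g, h, i, k, l, n, p} — 8 in total.

8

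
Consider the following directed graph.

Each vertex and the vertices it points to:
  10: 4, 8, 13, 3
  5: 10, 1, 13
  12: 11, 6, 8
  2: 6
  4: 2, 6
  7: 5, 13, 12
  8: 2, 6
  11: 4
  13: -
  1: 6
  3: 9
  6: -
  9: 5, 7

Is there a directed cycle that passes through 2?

2 lies on a cycle iff there is a path from 2 back to itself.
Exploring from 2, it never reaches itself; equivalently, its strongly connected component is a singleton.

No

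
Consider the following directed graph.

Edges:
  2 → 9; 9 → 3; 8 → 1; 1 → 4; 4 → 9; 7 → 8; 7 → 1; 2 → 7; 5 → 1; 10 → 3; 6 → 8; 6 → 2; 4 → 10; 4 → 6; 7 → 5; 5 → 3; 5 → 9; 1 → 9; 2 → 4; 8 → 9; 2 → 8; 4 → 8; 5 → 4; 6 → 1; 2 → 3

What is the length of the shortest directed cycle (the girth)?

3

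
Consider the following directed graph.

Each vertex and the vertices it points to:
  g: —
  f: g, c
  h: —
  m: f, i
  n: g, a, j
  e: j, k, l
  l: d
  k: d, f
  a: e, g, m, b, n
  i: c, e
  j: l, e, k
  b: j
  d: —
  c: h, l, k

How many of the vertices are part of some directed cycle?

A vertex is on a directed cycle iff it belongs to a strongly connected component of size ≥ 2 (or has a self-loop).
The vertices on cycles are {a, c, e, f, j, k, n} — 7 in total.

7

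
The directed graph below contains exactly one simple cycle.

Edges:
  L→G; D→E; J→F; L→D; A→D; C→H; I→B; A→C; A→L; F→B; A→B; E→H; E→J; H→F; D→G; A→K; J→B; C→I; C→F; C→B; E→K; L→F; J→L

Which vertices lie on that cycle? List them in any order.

DFS with gray/black marking from D:
D gray
  G gray
  G black
  E gray
    K gray
    K black
    H gray
      F gray
        B gray
        B black
      F black
    H black
    J gray
      J→F: F black — skip
      L gray
        L→G: G black — skip
        L→D: D is gray → back edge
Back edge closes the cycle D → E → J → L → D; its vertices are {D, E, J, L}.

D, E, J, L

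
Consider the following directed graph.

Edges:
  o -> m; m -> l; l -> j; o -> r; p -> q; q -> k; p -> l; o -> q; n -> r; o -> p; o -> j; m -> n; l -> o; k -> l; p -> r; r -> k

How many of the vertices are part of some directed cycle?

8

A vertex is on a directed cycle iff it belongs to a strongly connected component of size ≥ 2 (or has a self-loop).
The vertices on cycles are {k, l, m, n, o, p, q, r} — 8 in total.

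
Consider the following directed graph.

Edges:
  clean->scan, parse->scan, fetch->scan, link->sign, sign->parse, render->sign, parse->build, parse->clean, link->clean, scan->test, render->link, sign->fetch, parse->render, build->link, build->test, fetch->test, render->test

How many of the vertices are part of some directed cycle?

5

A vertex is on a directed cycle iff it belongs to a strongly connected component of size ≥ 2 (or has a self-loop).
The vertices on cycles are {link, sign, build, parse, render} — 5 in total.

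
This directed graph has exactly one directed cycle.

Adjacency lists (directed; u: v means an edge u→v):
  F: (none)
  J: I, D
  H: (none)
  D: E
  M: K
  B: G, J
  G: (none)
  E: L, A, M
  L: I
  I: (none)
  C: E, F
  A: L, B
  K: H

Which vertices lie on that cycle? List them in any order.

DFS with gray/black marking from E:
E gray
  L gray
    I gray
    I black
  L black
  A gray
    A→L: L black — skip
    B gray
      G gray
      G black
      J gray
        J→I: I black — skip
        D gray
          D→E: E is gray → back edge
Back edge closes the cycle E → A → B → J → D → E; its vertices are {A, B, D, E, J}.

A, B, D, E, J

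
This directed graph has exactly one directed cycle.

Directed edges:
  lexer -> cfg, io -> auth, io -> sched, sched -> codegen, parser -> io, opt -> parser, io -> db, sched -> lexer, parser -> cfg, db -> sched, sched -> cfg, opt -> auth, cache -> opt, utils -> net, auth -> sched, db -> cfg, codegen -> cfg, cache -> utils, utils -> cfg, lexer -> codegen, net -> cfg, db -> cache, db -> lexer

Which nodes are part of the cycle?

db, io, opt, cache, parser

DFS with gray/black marking from cache:
cache gray
  utils gray
    cfg gray
    cfg black
    net gray
      net→cfg: cfg black — skip
    net black
  utils black
  opt gray
    parser gray
      io gray
        sched gray
          sched→cfg: cfg black — skip
          lexer gray
            codegen gray
              codegen→cfg: cfg black — skip
            codegen black
            lexer→cfg: cfg black — skip
          lexer black
          sched→codegen: codegen black — skip
        sched black
        db gray
          db→cfg: cfg black — skip
          db→lexer: lexer black — skip
          db→sched: sched black — skip
          db→cache: cache is gray → back edge
Back edge closes the cycle cache → opt → parser → io → db → cache; its vertices are {db, io, opt, cache, parser}.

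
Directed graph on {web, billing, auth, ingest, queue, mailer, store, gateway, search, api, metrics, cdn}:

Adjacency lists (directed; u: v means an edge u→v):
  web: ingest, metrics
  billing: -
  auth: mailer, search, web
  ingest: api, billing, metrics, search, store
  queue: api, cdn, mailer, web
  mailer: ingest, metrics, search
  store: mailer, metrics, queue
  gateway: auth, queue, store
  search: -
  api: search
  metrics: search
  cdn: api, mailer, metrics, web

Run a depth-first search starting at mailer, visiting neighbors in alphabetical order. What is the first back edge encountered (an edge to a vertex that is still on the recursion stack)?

store→mailer

DFS from mailer (visiting neighbors in alphabetical order); mark gray on enter, black on exit:
mailer gray
  ingest gray
    api gray
      search gray
      search black
    api black
    billing gray
    billing black
    metrics gray
      metrics→search: search black — skip
    metrics black
    ingest→search: search black — skip
    store gray
      store→mailer: mailer is gray → back edge
First back edge: store → mailer.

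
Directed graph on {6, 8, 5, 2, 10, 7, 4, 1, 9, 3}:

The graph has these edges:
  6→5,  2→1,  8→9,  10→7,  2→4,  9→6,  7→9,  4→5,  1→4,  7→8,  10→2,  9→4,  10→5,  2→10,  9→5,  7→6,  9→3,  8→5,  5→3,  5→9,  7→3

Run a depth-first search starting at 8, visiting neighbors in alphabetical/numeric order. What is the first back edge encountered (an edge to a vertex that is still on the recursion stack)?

4->5

DFS from 8 (visiting neighbors in alphabetical/numeric order); mark gray on enter, black on exit:
8 gray
  5 gray
    3 gray
    3 black
    9 gray
      9→3: 3 black — skip
      4 gray
        4→5: 5 is gray → back edge
First back edge: 4 → 5.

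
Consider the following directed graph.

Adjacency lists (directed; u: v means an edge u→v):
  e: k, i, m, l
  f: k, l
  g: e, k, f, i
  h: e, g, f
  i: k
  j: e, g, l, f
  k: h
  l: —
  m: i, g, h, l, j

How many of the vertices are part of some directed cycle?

A vertex is on a directed cycle iff it belongs to a strongly connected component of size ≥ 2 (or has a self-loop).
The vertices on cycles are {e, f, g, h, i, j, k, m} — 8 in total.

8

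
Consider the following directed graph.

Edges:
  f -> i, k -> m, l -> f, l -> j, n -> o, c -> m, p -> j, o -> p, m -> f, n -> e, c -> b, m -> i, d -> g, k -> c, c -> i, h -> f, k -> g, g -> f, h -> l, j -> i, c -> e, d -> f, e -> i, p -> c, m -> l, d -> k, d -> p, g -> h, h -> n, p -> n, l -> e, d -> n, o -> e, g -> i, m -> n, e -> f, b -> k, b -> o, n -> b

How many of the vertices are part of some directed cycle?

A vertex is on a directed cycle iff it belongs to a strongly connected component of size ≥ 2 (or has a self-loop).
The vertices on cycles are {b, c, g, h, k, m, n, o, p} — 9 in total.

9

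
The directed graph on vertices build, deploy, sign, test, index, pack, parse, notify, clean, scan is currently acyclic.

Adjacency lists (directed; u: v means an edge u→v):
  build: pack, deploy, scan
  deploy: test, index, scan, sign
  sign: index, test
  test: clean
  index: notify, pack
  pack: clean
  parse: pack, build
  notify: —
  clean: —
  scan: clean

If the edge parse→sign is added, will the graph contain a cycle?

No

Adding parse→sign creates a cycle iff sign can already reach parse.
Explore from sign: no path reaches parse. The graph stays acyclic.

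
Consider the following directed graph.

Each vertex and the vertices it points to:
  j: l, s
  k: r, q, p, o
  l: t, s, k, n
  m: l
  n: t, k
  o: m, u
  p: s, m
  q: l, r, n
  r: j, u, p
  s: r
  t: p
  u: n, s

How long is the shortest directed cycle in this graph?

3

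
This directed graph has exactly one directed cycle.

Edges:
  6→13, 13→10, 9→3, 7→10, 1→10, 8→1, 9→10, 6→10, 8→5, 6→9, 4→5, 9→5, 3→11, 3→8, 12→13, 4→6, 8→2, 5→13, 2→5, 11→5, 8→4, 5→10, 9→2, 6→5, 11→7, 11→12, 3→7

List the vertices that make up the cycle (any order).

3, 4, 6, 8, 9

DFS with gray/black marking from 3:
3 gray
  7 gray
    10 gray
    10 black
  7 black
  8 gray
    1 gray
      1→10: 10 black — skip
    1 black
    5 gray
      5→10: 10 black — skip
      13 gray
        13→10: 10 black — skip
      13 black
    5 black
    2 gray
      2→5: 5 black — skip
    2 black
    4 gray
      6 gray
        9 gray
          9→10: 10 black — skip
          9→2: 2 black — skip
          9→5: 5 black — skip
          9→3: 3 is gray → back edge
Back edge closes the cycle 3 → 8 → 4 → 6 → 9 → 3; its vertices are {3, 4, 6, 8, 9}.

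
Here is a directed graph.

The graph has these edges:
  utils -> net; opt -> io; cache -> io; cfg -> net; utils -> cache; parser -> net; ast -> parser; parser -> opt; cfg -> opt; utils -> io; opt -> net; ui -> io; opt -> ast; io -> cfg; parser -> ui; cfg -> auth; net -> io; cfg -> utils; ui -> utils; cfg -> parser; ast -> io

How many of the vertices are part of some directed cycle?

A vertex is on a directed cycle iff it belongs to a strongly connected component of size ≥ 2 (or has a self-loop).
The vertices on cycles are {io, ui, ast, cfg, net, opt, cache, utils, parser} — 9 in total.

9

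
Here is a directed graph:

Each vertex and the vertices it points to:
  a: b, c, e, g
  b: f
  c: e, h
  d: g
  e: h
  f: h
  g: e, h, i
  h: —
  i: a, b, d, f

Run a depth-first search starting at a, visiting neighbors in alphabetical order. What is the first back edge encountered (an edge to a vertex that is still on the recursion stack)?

i->a

DFS from a (visiting neighbors in alphabetical order); mark gray on enter, black on exit:
a gray
  b gray
    f gray
      h gray
      h black
    f black
  b black
  c gray
    e gray
      e→h: h black — skip
    e black
    c→h: h black — skip
  c black
  a→e: e black — skip
  g gray
    g→e: e black — skip
    g→h: h black — skip
    i gray
      i→a: a is gray → back edge
First back edge: i → a.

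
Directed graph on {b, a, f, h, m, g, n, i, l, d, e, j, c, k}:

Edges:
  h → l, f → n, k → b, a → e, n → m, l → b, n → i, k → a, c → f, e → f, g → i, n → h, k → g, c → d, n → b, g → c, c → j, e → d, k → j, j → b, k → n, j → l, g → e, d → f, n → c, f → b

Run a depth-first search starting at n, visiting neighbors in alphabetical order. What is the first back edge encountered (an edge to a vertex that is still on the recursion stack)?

DFS from n (visiting neighbors in alphabetical order); mark gray on enter, black on exit:
n gray
  b gray
  b black
  c gray
    d gray
      f gray
        f→b: b black — skip
        f→n: n is gray → back edge
First back edge: f → n.

f->n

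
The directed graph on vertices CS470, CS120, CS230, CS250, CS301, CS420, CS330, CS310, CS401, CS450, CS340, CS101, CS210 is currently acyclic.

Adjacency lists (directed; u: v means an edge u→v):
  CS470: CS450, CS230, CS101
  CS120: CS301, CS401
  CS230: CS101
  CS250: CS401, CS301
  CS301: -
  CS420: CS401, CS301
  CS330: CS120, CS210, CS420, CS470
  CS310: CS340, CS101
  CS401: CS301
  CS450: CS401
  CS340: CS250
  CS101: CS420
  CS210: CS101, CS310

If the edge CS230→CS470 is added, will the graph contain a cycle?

Adding CS230→CS470 creates a cycle iff CS470 can already reach CS230.
Path from CS470: CS470 → CS230.
So CS470 → … → CS230 → CS470 is a cycle.

Yes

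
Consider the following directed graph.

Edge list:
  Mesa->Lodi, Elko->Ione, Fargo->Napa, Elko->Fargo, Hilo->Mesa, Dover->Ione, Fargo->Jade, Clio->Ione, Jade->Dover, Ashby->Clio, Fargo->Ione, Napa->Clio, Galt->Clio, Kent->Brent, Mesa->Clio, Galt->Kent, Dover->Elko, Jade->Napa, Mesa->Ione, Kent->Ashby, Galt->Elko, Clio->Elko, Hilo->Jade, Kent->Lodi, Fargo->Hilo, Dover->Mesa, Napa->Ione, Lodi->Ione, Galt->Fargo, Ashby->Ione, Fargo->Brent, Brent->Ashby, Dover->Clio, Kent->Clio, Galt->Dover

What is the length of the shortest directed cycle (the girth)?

4

For each vertex v, BFS finds the shortest path from v back to v.
The shortest such closed walk is Elko → Fargo → Jade → Dover → Elko, length 4.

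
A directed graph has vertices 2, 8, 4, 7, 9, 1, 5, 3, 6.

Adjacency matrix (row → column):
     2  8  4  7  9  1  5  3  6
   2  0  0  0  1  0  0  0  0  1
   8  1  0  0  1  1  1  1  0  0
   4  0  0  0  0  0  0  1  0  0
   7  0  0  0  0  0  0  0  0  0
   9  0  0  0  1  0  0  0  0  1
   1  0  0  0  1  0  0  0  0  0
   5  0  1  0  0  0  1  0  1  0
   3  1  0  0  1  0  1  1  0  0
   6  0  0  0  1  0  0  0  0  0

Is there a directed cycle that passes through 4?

No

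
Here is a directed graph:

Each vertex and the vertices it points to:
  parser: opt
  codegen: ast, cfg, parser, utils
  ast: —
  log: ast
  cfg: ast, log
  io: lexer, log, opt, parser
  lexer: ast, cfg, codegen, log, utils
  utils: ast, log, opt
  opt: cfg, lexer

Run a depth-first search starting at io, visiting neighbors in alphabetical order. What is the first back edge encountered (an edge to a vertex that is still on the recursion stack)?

DFS from io (visiting neighbors in alphabetical order); mark gray on enter, black on exit:
io gray
  lexer gray
    ast gray
    ast black
    cfg gray
      cfg→ast: ast black — skip
      log gray
        log→ast: ast black — skip
      log black
    cfg black
    codegen gray
      codegen→ast: ast black — skip
      codegen→cfg: cfg black — skip
      parser gray
        opt gray
          opt→cfg: cfg black — skip
          opt→lexer: lexer is gray → back edge
First back edge: opt → lexer.

opt->lexer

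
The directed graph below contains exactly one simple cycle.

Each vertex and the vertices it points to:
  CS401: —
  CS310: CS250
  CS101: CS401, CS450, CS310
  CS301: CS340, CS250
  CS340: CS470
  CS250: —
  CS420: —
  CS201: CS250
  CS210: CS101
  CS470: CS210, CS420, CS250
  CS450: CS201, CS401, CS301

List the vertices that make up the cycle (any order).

CS101, CS210, CS301, CS340, CS450, CS470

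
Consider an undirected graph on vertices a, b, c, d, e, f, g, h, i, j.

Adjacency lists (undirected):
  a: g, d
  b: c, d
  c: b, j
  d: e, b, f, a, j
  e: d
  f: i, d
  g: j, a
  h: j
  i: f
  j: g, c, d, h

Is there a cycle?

DFS, tracking each vertex's parent; an edge to a visited non-parent vertex closes a cycle.
Start from c:
visit c (parent –)
  visit b (parent c)
    b–c: parent, skip
    visit d (parent b)
      visit e (parent d)
        e–d: parent, skip
      d–b: parent, skip
      visit f (parent d)
        visit i (parent f)
          i–f: parent, skip
        f–d: parent, skip
      visit a (parent d)
        visit g (parent a)
          visit j (parent g)
            j–g: parent, skip
            j–c: c visited and ≠ parent → cycle
Cycle: c – b – d – a – g – j – c.

Yes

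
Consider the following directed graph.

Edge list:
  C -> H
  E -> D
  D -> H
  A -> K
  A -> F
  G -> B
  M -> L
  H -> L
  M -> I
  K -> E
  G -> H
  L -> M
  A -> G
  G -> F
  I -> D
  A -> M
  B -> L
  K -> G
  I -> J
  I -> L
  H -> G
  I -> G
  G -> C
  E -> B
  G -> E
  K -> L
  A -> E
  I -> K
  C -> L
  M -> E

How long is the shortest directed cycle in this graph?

For each vertex v, BFS finds the shortest path from v back to v.
The shortest such closed walk is M → L → M, length 2.

2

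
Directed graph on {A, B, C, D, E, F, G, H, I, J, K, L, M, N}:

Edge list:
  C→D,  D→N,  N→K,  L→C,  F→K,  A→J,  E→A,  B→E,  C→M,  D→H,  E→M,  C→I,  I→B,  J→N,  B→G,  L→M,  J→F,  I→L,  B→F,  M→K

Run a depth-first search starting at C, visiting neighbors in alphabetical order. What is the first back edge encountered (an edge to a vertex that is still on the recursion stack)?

L->C

DFS from C (visiting neighbors in alphabetical order); mark gray on enter, black on exit:
C gray
  D gray
    H gray
    H black
    N gray
      K gray
      K black
    N black
  D black
  I gray
    B gray
      E gray
        A gray
          J gray
            F gray
              F→K: K black — skip
            F black
            J→N: N black — skip
          J black
        A black
        M gray
          M→K: K black — skip
        M black
      E black
      B→F: F black — skip
      G gray
      G black
    B black
    L gray
      L→C: C is gray → back edge
First back edge: L → C.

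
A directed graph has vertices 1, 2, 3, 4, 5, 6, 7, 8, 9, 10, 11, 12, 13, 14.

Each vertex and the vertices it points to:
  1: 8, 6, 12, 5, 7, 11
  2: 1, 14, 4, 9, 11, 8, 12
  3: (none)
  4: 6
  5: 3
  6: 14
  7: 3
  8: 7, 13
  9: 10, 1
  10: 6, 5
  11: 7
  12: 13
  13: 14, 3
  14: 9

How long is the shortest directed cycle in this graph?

4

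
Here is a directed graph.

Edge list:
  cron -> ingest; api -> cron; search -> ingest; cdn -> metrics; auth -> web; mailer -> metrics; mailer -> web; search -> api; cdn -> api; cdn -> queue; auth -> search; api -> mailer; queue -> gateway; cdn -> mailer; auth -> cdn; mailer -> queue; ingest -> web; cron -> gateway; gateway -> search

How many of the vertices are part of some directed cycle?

A vertex is on a directed cycle iff it belongs to a strongly connected component of size ≥ 2 (or has a self-loop).
The vertices on cycles are {api, cron, queue, mailer, search, gateway} — 6 in total.

6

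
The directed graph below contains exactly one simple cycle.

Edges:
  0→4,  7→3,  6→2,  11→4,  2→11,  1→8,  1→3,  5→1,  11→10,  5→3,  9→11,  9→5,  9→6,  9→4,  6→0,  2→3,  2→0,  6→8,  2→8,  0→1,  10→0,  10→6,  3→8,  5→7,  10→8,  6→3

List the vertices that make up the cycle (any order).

2, 6, 10, 11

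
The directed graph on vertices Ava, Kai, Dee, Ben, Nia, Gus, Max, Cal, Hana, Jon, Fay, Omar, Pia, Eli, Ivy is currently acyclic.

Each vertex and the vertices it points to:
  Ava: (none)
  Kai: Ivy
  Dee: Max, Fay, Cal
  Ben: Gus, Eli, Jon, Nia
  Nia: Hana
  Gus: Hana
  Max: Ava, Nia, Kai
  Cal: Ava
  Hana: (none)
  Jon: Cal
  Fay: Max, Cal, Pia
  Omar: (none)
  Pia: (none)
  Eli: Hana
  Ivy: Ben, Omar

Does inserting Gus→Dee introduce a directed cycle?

Yes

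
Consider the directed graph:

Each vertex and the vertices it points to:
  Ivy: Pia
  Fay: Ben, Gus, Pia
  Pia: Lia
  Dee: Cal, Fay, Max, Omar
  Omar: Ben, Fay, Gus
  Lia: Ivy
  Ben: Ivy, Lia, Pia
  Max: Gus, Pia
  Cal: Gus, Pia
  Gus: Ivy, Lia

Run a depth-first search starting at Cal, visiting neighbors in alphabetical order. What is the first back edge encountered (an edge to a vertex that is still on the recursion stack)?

DFS from Cal (visiting neighbors in alphabetical order); mark gray on enter, black on exit:
Cal gray
  Gus gray
    Ivy gray
      Pia gray
        Lia gray
          Lia→Ivy: Ivy is gray → back edge
First back edge: Lia → Ivy.

Lia→Ivy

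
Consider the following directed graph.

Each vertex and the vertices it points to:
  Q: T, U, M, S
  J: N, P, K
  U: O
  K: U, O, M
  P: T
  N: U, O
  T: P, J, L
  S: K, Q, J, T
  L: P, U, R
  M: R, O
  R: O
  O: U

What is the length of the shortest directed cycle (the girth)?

For each vertex v, BFS finds the shortest path from v back to v.
The shortest such closed walk is S → Q → S, length 2.

2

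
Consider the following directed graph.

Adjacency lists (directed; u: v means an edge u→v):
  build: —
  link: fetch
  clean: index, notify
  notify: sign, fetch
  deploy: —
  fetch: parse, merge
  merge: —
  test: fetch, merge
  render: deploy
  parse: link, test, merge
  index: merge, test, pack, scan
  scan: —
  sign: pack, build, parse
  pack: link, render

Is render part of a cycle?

No

render lies on a cycle iff there is a path from render back to itself.
Exploring from render, it never reaches itself; equivalently, its strongly connected component is a singleton.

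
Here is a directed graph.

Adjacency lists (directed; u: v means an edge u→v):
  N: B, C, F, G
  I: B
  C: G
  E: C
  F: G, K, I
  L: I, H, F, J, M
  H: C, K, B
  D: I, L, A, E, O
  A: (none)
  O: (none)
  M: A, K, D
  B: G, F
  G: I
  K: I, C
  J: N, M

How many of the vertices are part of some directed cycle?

10

A vertex is on a directed cycle iff it belongs to a strongly connected component of size ≥ 2 (or has a self-loop).
The vertices on cycles are {B, C, D, F, G, I, J, K, L, M} — 10 in total.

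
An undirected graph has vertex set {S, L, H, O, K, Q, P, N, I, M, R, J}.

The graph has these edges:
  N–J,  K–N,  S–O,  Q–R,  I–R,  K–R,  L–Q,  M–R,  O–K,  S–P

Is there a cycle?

DFS, tracking each vertex's parent; an edge to a visited non-parent vertex closes a cycle.
Start from P:
visit P (parent –)
  visit S (parent P)
    visit O (parent S)
      O–S: parent, skip
      visit K (parent O)
        visit N (parent K)
          N–K: parent, skip
          visit J (parent N)
            J–N: parent, skip
        K–O: parent, skip
        visit R (parent K)
          R–K: parent, skip
          visit Q (parent R)
            Q–R: parent, skip
            visit L (parent Q)
              L–Q: parent, skip
          visit I (parent R)
            I–R: parent, skip
          visit M (parent R)
            M–R: parent, skip
    S–P: parent, skip
visit H (parent –)
No non-parent visited neighbor found — the graph is a forest.

No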